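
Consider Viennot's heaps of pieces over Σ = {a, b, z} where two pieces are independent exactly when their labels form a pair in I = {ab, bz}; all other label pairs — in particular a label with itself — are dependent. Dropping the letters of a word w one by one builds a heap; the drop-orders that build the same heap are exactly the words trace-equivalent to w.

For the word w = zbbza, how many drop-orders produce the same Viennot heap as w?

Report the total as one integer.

10

0(z) covers ∅
1(b) covers ∅
2(b) covers 1:b
3(z) covers 0:z
4(a) covers 3:z
floor of heap: 0:z, 1:b
completions by unplaced set U, small U first (add the entries for U minus each lowest piece of U):
  |U|=1: {2}:1  {4}:1
  |U|=2: {1,2}:1  {2,4}:2  {3,4}:1
  |U|=3: {0,3,4}:1  {1,2,4}:3  {2,3,4}:3
  start at 0(z): 6
  start at 1(b): 4
sum over floor = 10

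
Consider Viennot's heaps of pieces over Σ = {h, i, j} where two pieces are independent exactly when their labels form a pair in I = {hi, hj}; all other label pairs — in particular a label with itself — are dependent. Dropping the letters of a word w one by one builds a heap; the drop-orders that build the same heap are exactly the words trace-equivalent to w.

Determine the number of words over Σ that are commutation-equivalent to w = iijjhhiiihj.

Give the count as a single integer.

drop 0:i onto floor
drop 1:i onto {0:i}
drop 2:j onto {1:i}
drop 3:j onto {2:j}
drop 4:h onto floor
drop 5:h onto {4:h}
drop 6:i onto {3:j}
drop 7:i onto {6:i}
drop 8:i onto {7:i}
drop 9:h onto {5:h}
drop 10:j onto {8:i}
ground layer = {0:i, 4:h}
drop-orders for the pieces not yet dropped (sum over which currently-grounded one goes next):
  1 to go: {9} 1  {10} 1
  2 to go: {5,9} 1  {8,10} 1  {9,10} 2
  3 to go: {4,5,9} 1  {5,9,10} 3  {7,8,10} 1  {8,9,10} 3
  4 to go: {4,5,9,10} 4  {5,8,9,10} 6  {6,7,8,10} 1  {7,8,9,10} 4
  5 to go: {3,6,7,8,10} 1  {4,5,8,9,10} 10  {5,7,8,9,10} 10  {6,7,8,9,10} 5
  6 to go: {2,3,6,7,8,10} 1  {3,6,7,8,9,10} 6  {4,5,7,8,9,10} 20  {5,6,7,8,9,10} 15
  7 to go: {1,2,3,6,7,8,10} 1  {2,3,6,7,8,9,10} 7  {3,5,6,7,8,9,10} 21  {4,5,6,7,8,9,10} 35
  8 to go: {0,1,2,3,6,7,8,10} 1  {1,2,3,6,7,8,9,10} 8  {2,3,5,6,7,8,9,10} 28  {3,4,5,6,7,8,9,10} 56
  9 to go: {0,1,2,3,6,7,8,9,10} 9  {1,2,3,5,6,7,8,9,10} 36  {2,3,4,5,6,7,8,9,10} 84
  if 0:i drops first: 120 orders
  if 4:h drops first: 45 orders
heap linearizations: 165

165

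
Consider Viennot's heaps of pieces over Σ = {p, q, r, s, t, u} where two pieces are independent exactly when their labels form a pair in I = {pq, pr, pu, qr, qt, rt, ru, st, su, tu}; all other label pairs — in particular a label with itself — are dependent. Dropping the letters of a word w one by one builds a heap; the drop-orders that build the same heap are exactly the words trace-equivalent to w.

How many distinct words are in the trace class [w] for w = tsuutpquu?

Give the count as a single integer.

piece 0:t — minimal
piece 1:s — minimal
piece 2:u — minimal
piece 3:u rests on {2:u}
piece 4:t rests on {0:t}
piece 5:p rests on {1:s, 4:t}
piece 6:q rests on {1:s, 3:u}
piece 7:u rests on {6:q}
piece 8:u rests on {7:u}
minimal pieces: {0:t, 1:s, 2:u}
ways to finish when only these pieces remain (= sum over removing one remaining piece with nothing left below it):
  1 left: {5}→1  {8}→1
  2 left: {4,5}→1  {5,8}→2  {7,8}→1
  3 left: {0,4,5}→1  {4,5,8}→3  {5,7,8}→3  {6,7,8}→1
  4 left: {0,4,5,8}→4  {3,6,7,8}→1  {4,5,7,8}→6  {5,6,7,8}→4
  5 left: {0,4,5,7,8}→10  {1,5,6,7,8}→4  {2,3,6,7,8}→1  {3,5,6,7,8}→5  {4,5,6,7,8}→10
  6 left: {0,4,5,6,7,8}→20  {1,3,5,6,7,8}→9  {1,4,5,6,7,8}→14  {2,3,5,6,7,8}→6  {3,4,5,6,7,8}→15
  7 left: {0,1,4,5,6,7,8}→34  {0,3,4,5,6,7,8}→35  {1,2,3,5,6,7,8}→15  {1,3,4,5,6,7,8}→38  {2,3,4,5,6,7,8}→21
  placing 0:t first → 74 extensions
  placing 1:s first → 56 extensions
  placing 2:u first → 107 extensions
total linear extensions = 237

237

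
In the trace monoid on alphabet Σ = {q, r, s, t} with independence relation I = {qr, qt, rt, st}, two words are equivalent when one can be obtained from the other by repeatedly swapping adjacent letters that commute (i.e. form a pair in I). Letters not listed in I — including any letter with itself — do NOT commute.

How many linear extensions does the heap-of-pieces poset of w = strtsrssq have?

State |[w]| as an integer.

36

#0=s has no predecessor
#1=t has no predecessor
#2=r depends on [0:s]
#3=t depends on [1:t]
#4=s depends on [2:r]
#5=r depends on [4:s]
#6=s depends on [5:r]
#7=s depends on [6:s]
#8=q depends on [7:s]
sources: [0:s, 1:t]
N(rest) = Σ N(rest − s) over sources s of rest; N(one piece) = 1:
  size 1 → [3]=1  [8]=1
  size 2 → [1,3]=1  [3,8]=2  [7,8]=1
  size 3 → [1,3,8]=3  [3,7,8]=3  [6,7,8]=1
  size 4 → [1,3,7,8]=6  [3,6,7,8]=4  [5,6,7,8]=1
  size 5 → [1,3,6,7,8]=10  [3,5,6,7,8]=5  [4,5,6,7,8]=1
  size 6 → [1,3,5,6,7,8]=15  [2,4,5,6,7,8]=1  [3,4,5,6,7,8]=6
  size 7 → [0,2,4,5,6,7,8]=1  [1,3,4,5,6,7,8]=21  [2,3,4,5,6,7,8]=7
  first=0(s) contributes 28
  first=1(t) contributes 8
|[w]| = 36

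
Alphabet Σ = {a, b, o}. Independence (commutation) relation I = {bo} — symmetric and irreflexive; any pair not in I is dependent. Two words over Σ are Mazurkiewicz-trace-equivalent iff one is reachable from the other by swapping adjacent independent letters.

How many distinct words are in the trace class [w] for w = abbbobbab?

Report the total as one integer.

0(a) covers ∅
1(b) covers 0:a
2(b) covers 1:b
3(b) covers 2:b
4(o) covers 0:a
5(b) covers 3:b
6(b) covers 5:b
7(a) covers 4:o, 6:b
8(b) covers 7:a
floor of heap: 0:a
completions by unplaced set U, small U first (add the entries for U minus each lowest piece of U):
  |U|=1: {8}:1
  |U|=2: {7,8}:1
  |U|=3: {4,7,8}:1  {6,7,8}:1
  |U|=4: {4,6,7,8}:2  {5,6,7,8}:1
  |U|=5: {3,5,6,7,8}:1  {4,5,6,7,8}:3
  |U|=6: {2,3,5,6,7,8}:1  {3,4,5,6,7,8}:4
  |U|=7: {1,2,3,5,6,7,8}:1  {2,3,4,5,6,7,8}:5
  start at 0(a): 6

6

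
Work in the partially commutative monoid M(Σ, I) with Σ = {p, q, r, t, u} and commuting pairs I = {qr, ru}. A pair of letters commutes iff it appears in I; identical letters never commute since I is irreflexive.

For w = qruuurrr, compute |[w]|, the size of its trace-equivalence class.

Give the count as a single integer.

70

drop 0:q onto floor
drop 1:r onto floor
drop 2:u onto {0:q}
drop 3:u onto {2:u}
drop 4:u onto {3:u}
drop 5:r onto {1:r}
drop 6:r onto {5:r}
drop 7:r onto {6:r}
ground layer = {0:q, 1:r}
drop-orders for the pieces not yet dropped (sum over which currently-grounded one goes next):
  1 to go: {4} 1  {7} 1
  2 to go: {3,4} 1  {4,7} 2  {6,7} 1
  3 to go: {2,3,4} 1  {3,4,7} 3  {4,6,7} 3  {5,6,7} 1
  4 to go: {0,2,3,4} 1  {1,5,6,7} 1  {2,3,4,7} 4  {3,4,6,7} 6  {4,5,6,7} 4
  5 to go: {0,2,3,4,7} 5  {1,4,5,6,7} 5  {2,3,4,6,7} 10  {3,4,5,6,7} 10
  6 to go: {0,2,3,4,6,7} 15  {1,3,4,5,6,7} 15  {2,3,4,5,6,7} 20
  if 0:q drops first: 35 orders
  if 1:r drops first: 35 orders
heap linearizations: 70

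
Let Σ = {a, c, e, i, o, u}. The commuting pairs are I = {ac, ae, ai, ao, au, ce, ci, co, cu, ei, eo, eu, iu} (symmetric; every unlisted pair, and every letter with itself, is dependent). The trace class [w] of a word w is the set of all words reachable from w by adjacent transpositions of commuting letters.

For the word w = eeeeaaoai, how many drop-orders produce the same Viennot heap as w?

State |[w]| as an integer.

1260

drop 0:e onto floor
drop 1:e onto {0:e}
drop 2:e onto {1:e}
drop 3:e onto {2:e}
drop 4:a onto floor
drop 5:a onto {4:a}
drop 6:o onto floor
drop 7:a onto {5:a}
drop 8:i onto {6:o}
ground layer = {0:e, 4:a, 6:o}
drop-orders for the pieces not yet dropped (sum over which currently-grounded one goes next):
  1 to go: {3} 1  {7} 1  {8} 1
  2 to go: {2,3} 1  {3,7} 2  {3,8} 2  {5,7} 1  {6,8} 1  {7,8} 2
  3 to go: {1,2,3} 1  {2,3,7} 3  {2,3,8} 3  {3,5,7} 3  {3,6,8} 3  {3,7,8} 6  {4,5,7} 1  {5,7,8} 3  {6,7,8} 3
  4 to go: {0,1,2,3} 1  {1,2,3,7} 4  {1,2,3,8} 4  {2,3,5,7} 6  {2,3,6,8} 6  {2,3,7,8} 12  {3,4,5,7} 4  {3,5,7,8} 12  {3,6,7,8} 12  {4,5,7,8} 4  {5,6,7,8} 6
  5 to go: {0,1,2,3,7} 5  {0,1,2,3,8} 5  {1,2,3,5,7} 10  {1,2,3,6,8} 10  {1,2,3,7,8} 20  {2,3,4,5,7} 10  {2,3,5,7,8} 30  {2,3,6,7,8} 30  {3,4,5,7,8} 20  {3,5,6,7,8} 30  {4,5,6,7,8} 10
  6 to go: {0,1,2,3,5,7} 15  {0,1,2,3,6,8} 15  {0,1,2,3,7,8} 30  {1,2,3,4,5,7} 20  {1,2,3,5,7,8} 60  {1,2,3,6,7,8} 60  {2,3,4,5,7,8} 60  {2,3,5,6,7,8} 90  {3,4,5,6,7,8} 60
  7 to go: {0,1,2,3,4,5,7} 35  {0,1,2,3,5,7,8} 105  {0,1,2,3,6,7,8} 105  {1,2,3,4,5,7,8} 140  {1,2,3,5,6,7,8} 210  {2,3,4,5,6,7,8} 210
  if 0:e drops first: 560 orders
  if 4:a drops first: 420 orders
  if 6:o drops first: 280 orders
heap linearizations: 1260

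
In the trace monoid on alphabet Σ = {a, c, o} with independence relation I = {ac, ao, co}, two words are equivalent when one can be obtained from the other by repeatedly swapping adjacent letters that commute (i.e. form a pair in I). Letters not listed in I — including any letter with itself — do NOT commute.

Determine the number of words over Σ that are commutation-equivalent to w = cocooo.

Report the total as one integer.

15

piece 0:c — minimal
piece 1:o — minimal
piece 2:c rests on {0:c}
piece 3:o rests on {1:o}
piece 4:o rests on {3:o}
piece 5:o rests on {4:o}
minimal pieces: {0:c, 1:o}
ways to finish when only these pieces remain (= sum over removing one remaining piece with nothing left below it):
  1 left: {2}→1  {5}→1
  2 left: {0,2}→1  {2,5}→2  {4,5}→1
  3 left: {0,2,5}→3  {2,4,5}→3  {3,4,5}→1
  4 left: {0,2,4,5}→6  {1,3,4,5}→1  {2,3,4,5}→4
  placing 0:c first → 5 extensions
  placing 1:o first → 10 extensions
total linear extensions = 15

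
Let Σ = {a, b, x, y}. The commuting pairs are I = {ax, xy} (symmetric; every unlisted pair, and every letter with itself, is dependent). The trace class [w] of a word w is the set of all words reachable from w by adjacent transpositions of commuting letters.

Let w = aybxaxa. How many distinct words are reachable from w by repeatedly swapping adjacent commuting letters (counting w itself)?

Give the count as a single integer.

0(a) covers ∅
1(y) covers 0:a
2(b) covers 1:y
3(x) covers 2:b
4(a) covers 2:b
5(x) covers 3:x
6(a) covers 4:a
floor of heap: 0:a
completions by unplaced set U, small U first (add the entries for U minus each lowest piece of U):
  |U|=1: {5}:1  {6}:1
  |U|=2: {3,5}:1  {4,6}:1  {5,6}:2
  |U|=3: {3,5,6}:3  {4,5,6}:3
  |U|=4: {3,4,5,6}:6
  |U|=5: {2,3,4,5,6}:6
  start at 0(a): 6

6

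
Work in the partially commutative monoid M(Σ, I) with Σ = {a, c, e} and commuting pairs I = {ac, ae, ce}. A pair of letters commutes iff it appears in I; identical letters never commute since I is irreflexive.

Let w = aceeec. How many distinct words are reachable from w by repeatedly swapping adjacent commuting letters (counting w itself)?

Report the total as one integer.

60

drop 0:a onto floor
drop 1:c onto floor
drop 2:e onto floor
drop 3:e onto {2:e}
drop 4:e onto {3:e}
drop 5:c onto {1:c}
ground layer = {0:a, 1:c, 2:e}
drop-orders for the pieces not yet dropped (sum over which currently-grounded one goes next):
  1 to go: {0} 1  {4} 1  {5} 1
  2 to go: {0,4} 2  {0,5} 2  {1,5} 1  {3,4} 1  {4,5} 2
  3 to go: {0,1,5} 3  {0,3,4} 3  {0,4,5} 6  {1,4,5} 3  {2,3,4} 1  {3,4,5} 3
  4 to go: {0,1,4,5} 12  {0,2,3,4} 4  {0,3,4,5} 12  {1,3,4,5} 6  {2,3,4,5} 4
  if 0:a drops first: 10 orders
  if 1:c drops first: 20 orders
  if 2:e drops first: 30 orders
heap linearizations: 60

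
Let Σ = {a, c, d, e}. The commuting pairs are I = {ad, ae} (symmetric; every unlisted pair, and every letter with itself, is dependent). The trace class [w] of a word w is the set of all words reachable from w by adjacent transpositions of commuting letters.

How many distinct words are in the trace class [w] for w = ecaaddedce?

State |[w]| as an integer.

piece 0:e — minimal
piece 1:c rests on {0:e}
piece 2:a rests on {1:c}
piece 3:a rests on {2:a}
piece 4:d rests on {1:c}
piece 5:d rests on {4:d}
piece 6:e rests on {5:d}
piece 7:d rests on {6:e}
piece 8:c rests on {3:a, 7:d}
piece 9:e rests on {8:c}
minimal pieces: {0:e}
ways to finish when only these pieces remain (= sum over removing one remaining piece with nothing left below it):
  1 left: {9}→1
  2 left: {8,9}→1
  3 left: {3,8,9}→1  {7,8,9}→1
  4 left: {2,3,8,9}→1  {3,7,8,9}→2  {6,7,8,9}→1
  5 left: {2,3,7,8,9}→3  {3,6,7,8,9}→3  {5,6,7,8,9}→1
  6 left: {2,3,6,7,8,9}→6  {3,5,6,7,8,9}→4  {4,5,6,7,8,9}→1
  7 left: {2,3,5,6,7,8,9}→10  {3,4,5,6,7,8,9}→5
  8 left: {2,3,4,5,6,7,8,9}→15
  placing 0:e first → 15 extensions

15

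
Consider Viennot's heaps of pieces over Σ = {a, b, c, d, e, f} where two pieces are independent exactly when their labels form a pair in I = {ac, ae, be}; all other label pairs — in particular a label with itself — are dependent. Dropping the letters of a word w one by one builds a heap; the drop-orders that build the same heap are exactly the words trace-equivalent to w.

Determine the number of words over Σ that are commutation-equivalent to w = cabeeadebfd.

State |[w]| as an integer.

32

piece 0:c — minimal
piece 1:a — minimal
piece 2:b rests on {0:c, 1:a}
piece 3:e rests on {0:c}
piece 4:e rests on {3:e}
piece 5:a rests on {2:b}
piece 6:d rests on {4:e, 5:a}
piece 7:e rests on {6:d}
piece 8:b rests on {6:d}
piece 9:f rests on {7:e, 8:b}
piece 10:d rests on {9:f}
minimal pieces: {0:c, 1:a}
ways to finish when only these pieces remain (= sum over removing one remaining piece with nothing left below it):
  1 left: {10}→1
  2 left: {9,10}→1
  3 left: {7,9,10}→1  {8,9,10}→1
  4 left: {7,8,9,10}→2
  5 left: {6,7,8,9,10}→2
  6 left: {4,6,7,8,9,10}→2  {5,6,7,8,9,10}→2
  7 left: {2,5,6,7,8,9,10}→2  {3,4,6,7,8,9,10}→2  {4,5,6,7,8,9,10}→4
  8 left: {1,2,5,6,7,8,9,10}→2  {2,4,5,6,7,8,9,10}→6  {3,4,5,6,7,8,9,10}→6
  9 left: {1,2,4,5,6,7,8,9,10}→8  {2,3,4,5,6,7,8,9,10}→12
  placing 0:c first → 20 extensions
  placing 1:a first → 12 extensions
total linear extensions = 32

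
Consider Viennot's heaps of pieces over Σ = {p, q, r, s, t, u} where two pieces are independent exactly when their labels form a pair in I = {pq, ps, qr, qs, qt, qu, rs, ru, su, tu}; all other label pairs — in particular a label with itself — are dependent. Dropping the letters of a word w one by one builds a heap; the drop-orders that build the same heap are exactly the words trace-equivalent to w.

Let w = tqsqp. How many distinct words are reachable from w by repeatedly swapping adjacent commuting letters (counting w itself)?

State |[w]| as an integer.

20

0(t) covers ∅
1(q) covers ∅
2(s) covers 0:t
3(q) covers 1:q
4(p) covers 0:t
floor of heap: 0:t, 1:q
completions by unplaced set U, small U first (add the entries for U minus each lowest piece of U):
  |U|=1: {2}:1  {3}:1  {4}:1
  |U|=2: {1,3}:1  {2,3}:2  {2,4}:2  {3,4}:2
  |U|=3: {0,2,4}:2  {1,2,3}:3  {1,3,4}:3  {2,3,4}:6
  start at 0(t): 12
  start at 1(q): 8
sum over floor = 20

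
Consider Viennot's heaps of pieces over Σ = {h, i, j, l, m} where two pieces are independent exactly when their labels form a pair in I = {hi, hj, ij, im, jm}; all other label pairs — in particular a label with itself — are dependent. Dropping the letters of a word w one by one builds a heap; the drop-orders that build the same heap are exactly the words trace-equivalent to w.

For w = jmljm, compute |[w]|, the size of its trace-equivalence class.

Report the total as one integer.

4

drop 0:j onto floor
drop 1:m onto floor
drop 2:l onto {0:j, 1:m}
drop 3:j onto {2:l}
drop 4:m onto {2:l}
ground layer = {0:j, 1:m}
drop-orders for the pieces not yet dropped (sum over which currently-grounded one goes next):
  1 to go: {3} 1  {4} 1
  2 to go: {3,4} 2
  3 to go: {2,3,4} 2
  if 0:j drops first: 2 orders
  if 1:m drops first: 2 orders
heap linearizations: 4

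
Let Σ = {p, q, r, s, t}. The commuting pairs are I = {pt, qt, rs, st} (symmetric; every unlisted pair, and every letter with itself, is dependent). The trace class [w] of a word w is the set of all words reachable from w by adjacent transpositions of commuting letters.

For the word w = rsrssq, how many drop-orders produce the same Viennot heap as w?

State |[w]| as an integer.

10

#0=r has no predecessor
#1=s has no predecessor
#2=r depends on [0:r]
#3=s depends on [1:s]
#4=s depends on [3:s]
#5=q depends on [2:r, 4:s]
sources: [0:r, 1:s]
N(rest) = Σ N(rest − s) over sources s of rest; N(one piece) = 1:
  size 1 → [5]=1
  size 2 → [2,5]=1  [4,5]=1
  size 3 → [0,2,5]=1  [2,4,5]=2  [3,4,5]=1
  size 4 → [0,2,4,5]=3  [1,3,4,5]=1  [2,3,4,5]=3
  first=0(r) contributes 4
  first=1(s) contributes 6
|[w]| = 10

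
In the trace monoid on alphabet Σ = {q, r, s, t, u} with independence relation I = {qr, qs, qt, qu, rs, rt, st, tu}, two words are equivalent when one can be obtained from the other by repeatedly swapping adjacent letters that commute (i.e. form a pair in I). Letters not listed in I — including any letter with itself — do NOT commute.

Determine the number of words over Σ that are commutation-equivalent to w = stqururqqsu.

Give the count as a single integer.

0(s) covers ∅
1(t) covers ∅
2(q) covers ∅
3(u) covers 0:s
4(r) covers 3:u
5(u) covers 4:r
6(r) covers 5:u
7(q) covers 2:q
8(q) covers 7:q
9(s) covers 5:u
10(u) covers 6:r, 9:s
floor of heap: 0:s, 1:t, 2:q
completions by unplaced set U, small U first (add the entries for U minus each lowest piece of U):
  |U|=1: {1}:1  {8}:1  {10}:1
  |U|=2: {1,8}:2  {1,10}:2  {6,10}:1  {7,8}:1  {8,10}:2  {9,10}:1
  |U|=3: {1,6,10}:3  {1,7,8}:3  {1,8,10}:6  {1,9,10}:3  {2,7,8}:1  {6,8,10}:3  {6,9,10}:2  {7,8,10}:3  {8,9,10}:3
  |U|=4: {1,2,7,8}:4  {1,6,8,10}:12  {1,6,9,10}:8  {1,7,8,10}:12  {1,8,9,10}:12  {2,7,8,10}:4  {5,6,9,10}:2  {6,7,8,10}:6  {6,8,9,10}:8  {7,8,9,10}:6
  |U|=5: {1,2,7,8,10}:20  {1,5,6,9,10}:10  {1,6,7,8,10}:30  {1,6,8,9,10}:40  {1,7,8,9,10}:30  {2,6,7,8,10}:10  {2,7,8,9,10}:10  {4,5,6,9,10}:2  {5,6,8,9,10}:10  {6,7,8,9,10}:20
  |U|=6: {1,2,6,7,8,10}:60  {1,2,7,8,9,10}:60  {1,4,5,6,9,10}:12  {1,5,6,8,9,10}:60  {1,6,7,8,9,10}:120  {2,6,7,8,9,10}:40  {3,4,5,6,9,10}:2  {4,5,6,8,9,10}:12  {5,6,7,8,9,10}:30
  |U|=7: {0,3,4,5,6,9,10}:2  {1,2,6,7,8,9,10}:280  {1,3,4,5,6,9,10}:14  {1,4,5,6,8,9,10}:84  {1,5,6,7,8,9,10}:210  {2,5,6,7,8,9,10}:70  {3,4,5,6,8,9,10}:14  {4,5,6,7,8,9,10}:42
  |U|=8: {0,1,3,4,5,6,9,10}:16  {0,3,4,5,6,8,9,10}:16  {1,2,5,6,7,8,9,10}:560  {1,3,4,5,6,8,9,10}:112  {1,4,5,6,7,8,9,10}:336  {2,4,5,6,7,8,9,10}:112  {3,4,5,6,7,8,9,10}:56
  |U|=9: {0,1,3,4,5,6,8,9,10}:144  {0,3,4,5,6,7,8,9,10}:72  {1,2,4,5,6,7,8,9,10}:1008  {1,3,4,5,6,7,8,9,10}:504  {2,3,4,5,6,7,8,9,10}:168
  start at 0(s): 1680
  start at 1(t): 240
  start at 2(q): 720
sum over floor = 2640

2640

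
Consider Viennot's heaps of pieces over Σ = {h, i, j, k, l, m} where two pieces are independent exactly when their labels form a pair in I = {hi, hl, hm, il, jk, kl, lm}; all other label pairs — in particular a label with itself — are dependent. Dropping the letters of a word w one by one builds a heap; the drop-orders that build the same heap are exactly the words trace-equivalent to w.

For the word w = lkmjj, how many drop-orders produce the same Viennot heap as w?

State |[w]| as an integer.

piece 0:l — minimal
piece 1:k — minimal
piece 2:m rests on {1:k}
piece 3:j rests on {0:l, 2:m}
piece 4:j rests on {3:j}
minimal pieces: {0:l, 1:k}
ways to finish when only these pieces remain (= sum over removing one remaining piece with nothing left below it):
  1 left: {4}→1
  2 left: {3,4}→1
  3 left: {0,3,4}→1  {2,3,4}→1
  placing 0:l first → 1 extensions
  placing 1:k first → 2 extensions
total linear extensions = 3

3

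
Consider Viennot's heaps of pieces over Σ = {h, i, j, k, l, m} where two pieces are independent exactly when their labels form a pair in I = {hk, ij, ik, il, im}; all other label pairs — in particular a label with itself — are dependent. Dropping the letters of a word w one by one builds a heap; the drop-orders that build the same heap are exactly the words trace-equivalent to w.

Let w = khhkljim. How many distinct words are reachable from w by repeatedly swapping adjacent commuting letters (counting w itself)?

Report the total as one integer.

28

0(k) covers ∅
1(h) covers ∅
2(h) covers 1:h
3(k) covers 0:k
4(l) covers 2:h, 3:k
5(j) covers 4:l
6(i) covers 2:h
7(m) covers 5:j
floor of heap: 0:k, 1:h
completions by unplaced set U, small U first (add the entries for U minus each lowest piece of U):
  |U|=1: {6}:1  {7}:1
  |U|=2: {5,7}:1  {6,7}:2
  |U|=3: {4,5,7}:1  {5,6,7}:3
  |U|=4: {3,4,5,7}:1  {4,5,6,7}:4
  |U|=5: {0,3,4,5,7}:1  {2,4,5,6,7}:4  {3,4,5,6,7}:5
  |U|=6: {0,3,4,5,6,7}:6  {1,2,4,5,6,7}:4  {2,3,4,5,6,7}:9
  start at 0(k): 13
  start at 1(h): 15
sum over floor = 28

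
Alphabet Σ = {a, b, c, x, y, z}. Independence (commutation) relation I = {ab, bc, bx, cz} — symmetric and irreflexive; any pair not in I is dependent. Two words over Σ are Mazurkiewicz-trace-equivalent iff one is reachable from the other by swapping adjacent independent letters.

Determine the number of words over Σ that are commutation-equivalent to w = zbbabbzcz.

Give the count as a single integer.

#0=z has no predecessor
#1=b depends on [0:z]
#2=b depends on [1:b]
#3=a depends on [0:z]
#4=b depends on [2:b]
#5=b depends on [4:b]
#6=z depends on [3:a, 5:b]
#7=c depends on [3:a]
#8=z depends on [6:z]
sources: [0:z]
N(rest) = Σ N(rest − s) over sources s of rest; N(one piece) = 1:
  size 1 → [7]=1  [8]=1
  size 2 → [6,8]=1  [7,8]=2
  size 3 → [5,6,8]=1  [6,7,8]=3
  size 4 → [3,6,7,8]=3  [4,5,6,8]=1  [5,6,7,8]=4
  size 5 → [2,4,5,6,8]=1  [3,5,6,7,8]=7  [4,5,6,7,8]=5
  size 6 → [1,2,4,5,6,8]=1  [2,4,5,6,7,8]=6  [3,4,5,6,7,8]=12
  size 7 → [1,2,4,5,6,7,8]=7  [2,3,4,5,6,7,8]=18
  first=0(z) contributes 25

25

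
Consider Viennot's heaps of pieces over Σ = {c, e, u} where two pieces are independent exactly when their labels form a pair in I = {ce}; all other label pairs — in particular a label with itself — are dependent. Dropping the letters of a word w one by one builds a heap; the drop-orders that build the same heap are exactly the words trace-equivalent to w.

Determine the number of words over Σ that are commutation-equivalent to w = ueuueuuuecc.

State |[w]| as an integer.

#0=u has no predecessor
#1=e depends on [0:u]
#2=u depends on [1:e]
#3=u depends on [2:u]
#4=e depends on [3:u]
#5=u depends on [4:e]
#6=u depends on [5:u]
#7=u depends on [6:u]
#8=e depends on [7:u]
#9=c depends on [7:u]
#10=c depends on [9:c]
sources: [0:u]
N(rest) = Σ N(rest − s) over sources s of rest; N(one piece) = 1:
  size 1 → [8]=1  [10]=1
  size 2 → [8,10]=2  [9,10]=1
  size 3 → [8,9,10]=3
  size 4 → [7,8,9,10]=3
  size 5 → [6,7,8,9,10]=3
  size 6 → [5,6,7,8,9,10]=3
  size 7 → [4,5,6,7,8,9,10]=3
  size 8 → [3,4,5,6,7,8,9,10]=3
  size 9 → [2,3,4,5,6,7,8,9,10]=3
  first=0(u) contributes 3

3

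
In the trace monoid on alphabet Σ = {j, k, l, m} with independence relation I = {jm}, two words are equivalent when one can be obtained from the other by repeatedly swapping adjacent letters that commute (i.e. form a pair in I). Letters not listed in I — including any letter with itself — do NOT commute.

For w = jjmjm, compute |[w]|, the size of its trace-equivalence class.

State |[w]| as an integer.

#0=j has no predecessor
#1=j depends on [0:j]
#2=m has no predecessor
#3=j depends on [1:j]
#4=m depends on [2:m]
sources: [0:j, 2:m]
N(rest) = Σ N(rest − s) over sources s of rest; N(one piece) = 1:
  size 1 → [3]=1  [4]=1
  size 2 → [1,3]=1  [2,4]=1  [3,4]=2
  size 3 → [0,1,3]=1  [1,3,4]=3  [2,3,4]=3
  first=0(j) contributes 6
  first=2(m) contributes 4
|[w]| = 10

10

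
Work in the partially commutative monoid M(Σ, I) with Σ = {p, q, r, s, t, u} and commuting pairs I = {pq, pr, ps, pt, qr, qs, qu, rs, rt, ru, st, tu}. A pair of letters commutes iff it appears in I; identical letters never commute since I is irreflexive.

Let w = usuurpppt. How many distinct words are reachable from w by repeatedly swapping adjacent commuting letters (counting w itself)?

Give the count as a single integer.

72

#0=u has no predecessor
#1=s depends on [0:u]
#2=u depends on [1:s]
#3=u depends on [2:u]
#4=r has no predecessor
#5=p depends on [3:u]
#6=p depends on [5:p]
#7=p depends on [6:p]
#8=t has no predecessor
sources: [0:u, 4:r, 8:t]
N(rest) = Σ N(rest − s) over sources s of rest; N(one piece) = 1:
  size 1 → [4]=1  [7]=1  [8]=1
  size 2 → [4,7]=2  [4,8]=2  [6,7]=1  [7,8]=2
  size 3 → [4,6,7]=3  [4,7,8]=6  [5,6,7]=1  [6,7,8]=3
  size 4 → [3,5,6,7]=1  [4,5,6,7]=4  [4,6,7,8]=12  [5,6,7,8]=4
  size 5 → [2,3,5,6,7]=1  [3,4,5,6,7]=5  [3,5,6,7,8]=5  [4,5,6,7,8]=20
  size 6 → [1,2,3,5,6,7]=1  [2,3,4,5,6,7]=6  [2,3,5,6,7,8]=6  [3,4,5,6,7,8]=30
  size 7 → [0,1,2,3,5,6,7]=1  [1,2,3,4,5,6,7]=7  [1,2,3,5,6,7,8]=7  [2,3,4,5,6,7,8]=42
  first=0(u) contributes 56
  first=4(r) contributes 8
  first=8(t) contributes 8
|[w]| = 72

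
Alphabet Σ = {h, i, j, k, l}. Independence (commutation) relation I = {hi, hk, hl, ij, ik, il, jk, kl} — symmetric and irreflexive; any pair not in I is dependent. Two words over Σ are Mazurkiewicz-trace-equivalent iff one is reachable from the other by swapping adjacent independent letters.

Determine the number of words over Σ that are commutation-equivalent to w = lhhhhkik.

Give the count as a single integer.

840

#0=l has no predecessor
#1=h has no predecessor
#2=h depends on [1:h]
#3=h depends on [2:h]
#4=h depends on [3:h]
#5=k has no predecessor
#6=i has no predecessor
#7=k depends on [5:k]
sources: [0:l, 1:h, 5:k, 6:i]
N(rest) = Σ N(rest − s) over sources s of rest; N(one piece) = 1:
  size 1 → [0]=1  [4]=1  [6]=1  [7]=1
  size 2 → [0,4]=2  [0,6]=2  [0,7]=2  [3,4]=1  [4,6]=2  [4,7]=2  [5,7]=1  [6,7]=2
  size 3 → [0,3,4]=3  [0,4,6]=6  [0,4,7]=6  [0,5,7]=3  [0,6,7]=6  [2,3,4]=1  [3,4,6]=3  [3,4,7]=3  [4,5,7]=3  [4,6,7]=6  [5,6,7]=3
  size 4 → [0,2,3,4]=4  [0,3,4,6]=12  [0,3,4,7]=12  [0,4,5,7]=12  [0,4,6,7]=24  [0,5,6,7]=12  [1,2,3,4]=1  [2,3,4,6]=4  [2,3,4,7]=4  [3,4,5,7]=6  [3,4,6,7]=12  [4,5,6,7]=12
  size 5 → [0,1,2,3,4]=5  [0,2,3,4,6]=20  [0,2,3,4,7]=20  [0,3,4,5,7]=30  [0,3,4,6,7]=60  [0,4,5,6,7]=60  [1,2,3,4,6]=5  [1,2,3,4,7]=5  [2,3,4,5,7]=10  [2,3,4,6,7]=20  [3,4,5,6,7]=30
  size 6 → [0,1,2,3,4,6]=30  [0,1,2,3,4,7]=30  [0,2,3,4,5,7]=60  [0,2,3,4,6,7]=120  [0,3,4,5,6,7]=180  [1,2,3,4,5,7]=15  [1,2,3,4,6,7]=30  [2,3,4,5,6,7]=60
  first=0(l) contributes 105
  first=1(h) contributes 420
  first=5(k) contributes 210
  first=6(i) contributes 105
|[w]| = 840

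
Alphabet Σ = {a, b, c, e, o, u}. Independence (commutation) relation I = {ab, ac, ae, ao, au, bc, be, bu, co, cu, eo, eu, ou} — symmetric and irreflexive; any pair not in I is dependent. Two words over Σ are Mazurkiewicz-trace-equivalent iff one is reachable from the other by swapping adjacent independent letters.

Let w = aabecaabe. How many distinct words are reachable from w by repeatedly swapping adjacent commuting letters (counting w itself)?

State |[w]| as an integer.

1260

drop 0:a onto floor
drop 1:a onto {0:a}
drop 2:b onto floor
drop 3:e onto floor
drop 4:c onto {3:e}
drop 5:a onto {1:a}
drop 6:a onto {5:a}
drop 7:b onto {2:b}
drop 8:e onto {4:c}
ground layer = {0:a, 2:b, 3:e}
drop-orders for the pieces not yet dropped (sum over which currently-grounded one goes next):
  1 to go: {6} 1  {7} 1  {8} 1
  2 to go: {2,7} 1  {4,8} 1  {5,6} 1  {6,7} 2  {6,8} 2  {7,8} 2
  3 to go: {1,5,6} 1  {2,6,7} 3  {2,7,8} 3  {3,4,8} 1  {4,6,8} 3  {4,7,8} 3  {5,6,7} 3  {5,6,8} 3  {6,7,8} 6
  4 to go: {0,1,5,6} 1  {1,5,6,7} 4  {1,5,6,8} 4  {2,4,7,8} 6  {2,5,6,7} 6  {2,6,7,8} 12  {3,4,6,8} 4  {3,4,7,8} 4  {4,5,6,8} 6  {4,6,7,8} 12  {5,6,7,8} 12
  5 to go: {0,1,5,6,7} 5  {0,1,5,6,8} 5  {1,2,5,6,7} 10  {1,4,5,6,8} 10  {1,5,6,7,8} 20  {2,3,4,7,8} 10  {2,4,6,7,8} 30  {2,5,6,7,8} 30  {3,4,5,6,8} 10  {3,4,6,7,8} 20  {4,5,6,7,8} 30
  6 to go: {0,1,2,5,6,7} 15  {0,1,4,5,6,8} 15  {0,1,5,6,7,8} 30  {1,2,5,6,7,8} 60  {1,3,4,5,6,8} 20  {1,4,5,6,7,8} 60  {2,3,4,6,7,8} 60  {2,4,5,6,7,8} 90  {3,4,5,6,7,8} 60
  7 to go: {0,1,2,5,6,7,8} 105  {0,1,3,4,5,6,8} 35  {0,1,4,5,6,7,8} 105  {1,2,4,5,6,7,8} 210  {1,3,4,5,6,7,8} 140  {2,3,4,5,6,7,8} 210
  if 0:a drops first: 560 orders
  if 2:b drops first: 280 orders
  if 3:e drops first: 420 orders
heap linearizations: 1260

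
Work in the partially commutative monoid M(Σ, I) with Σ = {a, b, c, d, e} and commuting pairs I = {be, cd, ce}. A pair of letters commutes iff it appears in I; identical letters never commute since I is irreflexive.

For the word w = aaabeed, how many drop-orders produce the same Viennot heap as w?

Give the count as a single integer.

drop 0:a onto floor
drop 1:a onto {0:a}
drop 2:a onto {1:a}
drop 3:b onto {2:a}
drop 4:e onto {2:a}
drop 5:e onto {4:e}
drop 6:d onto {3:b, 5:e}
ground layer = {0:a}
drop-orders for the pieces not yet dropped (sum over which currently-grounded one goes next):
  1 to go: {6} 1
  2 to go: {3,6} 1  {5,6} 1
  3 to go: {3,5,6} 2  {4,5,6} 1
  4 to go: {3,4,5,6} 3
  5 to go: {2,3,4,5,6} 3
  if 0:a drops first: 3 orders

3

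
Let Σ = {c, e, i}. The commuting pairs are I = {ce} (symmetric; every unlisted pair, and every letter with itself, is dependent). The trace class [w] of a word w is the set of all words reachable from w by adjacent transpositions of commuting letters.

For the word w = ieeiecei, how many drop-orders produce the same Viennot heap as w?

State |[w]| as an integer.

drop 0:i onto floor
drop 1:e onto {0:i}
drop 2:e onto {1:e}
drop 3:i onto {2:e}
drop 4:e onto {3:i}
drop 5:c onto {3:i}
drop 6:e onto {4:e}
drop 7:i onto {5:c, 6:e}
ground layer = {0:i}
drop-orders for the pieces not yet dropped (sum over which currently-grounded one goes next):
  1 to go: {7} 1
  2 to go: {5,7} 1  {6,7} 1
  3 to go: {4,6,7} 1  {5,6,7} 2
  4 to go: {4,5,6,7} 3
  5 to go: {3,4,5,6,7} 3
  6 to go: {2,3,4,5,6,7} 3
  if 0:i drops first: 3 orders

3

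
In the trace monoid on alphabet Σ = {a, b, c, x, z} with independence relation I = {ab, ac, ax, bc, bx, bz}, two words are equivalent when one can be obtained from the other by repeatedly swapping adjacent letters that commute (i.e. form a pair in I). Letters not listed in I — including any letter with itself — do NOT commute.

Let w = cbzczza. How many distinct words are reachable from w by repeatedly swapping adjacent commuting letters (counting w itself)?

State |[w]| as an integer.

#0=c has no predecessor
#1=b has no predecessor
#2=z depends on [0:c]
#3=c depends on [2:z]
#4=z depends on [3:c]
#5=z depends on [4:z]
#6=a depends on [5:z]
sources: [0:c, 1:b]
N(rest) = Σ N(rest − s) over sources s of rest; N(one piece) = 1:
  size 1 → [1]=1  [6]=1
  size 2 → [1,6]=2  [5,6]=1
  size 3 → [1,5,6]=3  [4,5,6]=1
  size 4 → [1,4,5,6]=4  [3,4,5,6]=1
  size 5 → [1,3,4,5,6]=5  [2,3,4,5,6]=1
  first=0(c) contributes 6
  first=1(b) contributes 1
|[w]| = 7

7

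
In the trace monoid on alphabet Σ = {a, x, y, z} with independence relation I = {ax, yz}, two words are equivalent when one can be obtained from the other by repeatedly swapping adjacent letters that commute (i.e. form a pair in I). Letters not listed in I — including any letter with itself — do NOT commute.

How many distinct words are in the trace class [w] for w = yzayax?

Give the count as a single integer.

#0=y has no predecessor
#1=z has no predecessor
#2=a depends on [0:y, 1:z]
#3=y depends on [2:a]
#4=a depends on [3:y]
#5=x depends on [3:y]
sources: [0:y, 1:z]
N(rest) = Σ N(rest − s) over sources s of rest; N(one piece) = 1:
  size 1 → [4]=1  [5]=1
  size 2 → [4,5]=2
  size 3 → [3,4,5]=2
  size 4 → [2,3,4,5]=2
  first=0(y) contributes 2
  first=1(z) contributes 2
|[w]| = 4

4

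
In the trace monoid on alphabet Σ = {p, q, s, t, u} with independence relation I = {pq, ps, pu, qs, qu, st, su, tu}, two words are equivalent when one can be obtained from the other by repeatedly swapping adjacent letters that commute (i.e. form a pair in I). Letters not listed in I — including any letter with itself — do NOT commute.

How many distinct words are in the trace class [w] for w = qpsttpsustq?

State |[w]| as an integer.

2640

0(q) covers ∅
1(p) covers ∅
2(s) covers ∅
3(t) covers 0:q, 1:p
4(t) covers 3:t
5(p) covers 4:t
6(s) covers 2:s
7(u) covers ∅
8(s) covers 6:s
9(t) covers 5:p
10(q) covers 9:t
floor of heap: 0:q, 1:p, 2:s, 7:u
completions by unplaced set U, small U first (add the entries for U minus each lowest piece of U):
  |U|=1: {7}:1  {8}:1  {10}:1
  |U|=2: {6,8}:1  {7,8}:2  {7,10}:2  {8,10}:2  {9,10}:1
  |U|=3: {2,6,8}:1  {5,9,10}:1  {6,7,8}:3  {6,8,10}:3  {7,8,10}:6  {7,9,10}:3  {8,9,10}:3
  |U|=4: {2,6,7,8}:4  {2,6,8,10}:4  {4,5,9,10}:1  {5,7,9,10}:4  {5,8,9,10}:4  {6,7,8,10}:12  {6,8,9,10}:6  {7,8,9,10}:12
  |U|=5: {2,6,7,8,10}:20  {2,6,8,9,10}:10  {3,4,5,9,10}:1  {4,5,7,9,10}:5  {4,5,8,9,10}:5  {5,6,8,9,10}:10  {5,7,8,9,10}:20  {6,7,8,9,10}:30
  |U|=6: {0,3,4,5,9,10}:1  {1,3,4,5,9,10}:1  {2,5,6,8,9,10}:20  {2,6,7,8,9,10}:60  {3,4,5,7,9,10}:6  {3,4,5,8,9,10}:6  {4,5,6,8,9,10}:15  {4,5,7,8,9,10}:30  {5,6,7,8,9,10}:60
  |U|=7: {0,1,3,4,5,9,10}:2  {0,3,4,5,7,9,10}:7  {0,3,4,5,8,9,10}:7  {1,3,4,5,7,9,10}:7  {1,3,4,5,8,9,10}:7  {2,4,5,6,8,9,10}:35  {2,5,6,7,8,9,10}:140  {3,4,5,6,8,9,10}:21  {3,4,5,7,8,9,10}:42  {4,5,6,7,8,9,10}:105
  |U|=8: {0,1,3,4,5,7,9,10}:16  {0,1,3,4,5,8,9,10}:16  {0,3,4,5,6,8,9,10}:28  {0,3,4,5,7,8,9,10}:56  {1,3,4,5,6,8,9,10}:28  {1,3,4,5,7,8,9,10}:56  {2,3,4,5,6,8,9,10}:56  {2,4,5,6,7,8,9,10}:280  {3,4,5,6,7,8,9,10}:168
  |U|=9: {0,1,3,4,5,6,8,9,10}:72  {0,1,3,4,5,7,8,9,10}:144  {0,2,3,4,5,6,8,9,10}:84  {0,3,4,5,6,7,8,9,10}:252  {1,2,3,4,5,6,8,9,10}:84  {1,3,4,5,6,7,8,9,10}:252  {2,3,4,5,6,7,8,9,10}:504
  start at 0(q): 840
  start at 1(p): 840
  start at 2(s): 720
  start at 7(u): 240
sum over floor = 2640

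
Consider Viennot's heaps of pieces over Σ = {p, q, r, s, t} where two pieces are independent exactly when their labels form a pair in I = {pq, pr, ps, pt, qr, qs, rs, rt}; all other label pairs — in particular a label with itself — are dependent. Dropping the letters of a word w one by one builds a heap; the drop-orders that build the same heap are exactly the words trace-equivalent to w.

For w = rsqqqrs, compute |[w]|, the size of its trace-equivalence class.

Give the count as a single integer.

210

#0=r has no predecessor
#1=s has no predecessor
#2=q has no predecessor
#3=q depends on [2:q]
#4=q depends on [3:q]
#5=r depends on [0:r]
#6=s depends on [1:s]
sources: [0:r, 1:s, 2:q]
N(rest) = Σ N(rest − s) over sources s of rest; N(one piece) = 1:
  size 1 → [4]=1  [5]=1  [6]=1
  size 2 → [0,5]=1  [1,6]=1  [3,4]=1  [4,5]=2  [4,6]=2  [5,6]=2
  size 3 → [0,4,5]=3  [0,5,6]=3  [1,4,6]=3  [1,5,6]=3  [2,3,4]=1  [3,4,5]=3  [3,4,6]=3  [4,5,6]=6
  size 4 → [0,1,5,6]=6  [0,3,4,5]=6  [0,4,5,6]=12  [1,3,4,6]=6  [1,4,5,6]=12  [2,3,4,5]=4  [2,3,4,6]=4  [3,4,5,6]=12
  size 5 → [0,1,4,5,6]=30  [0,2,3,4,5]=10  [0,3,4,5,6]=30  [1,2,3,4,6]=10  [1,3,4,5,6]=30  [2,3,4,5,6]=20
  first=0(r) contributes 60
  first=1(s) contributes 60
  first=2(q) contributes 90
|[w]| = 210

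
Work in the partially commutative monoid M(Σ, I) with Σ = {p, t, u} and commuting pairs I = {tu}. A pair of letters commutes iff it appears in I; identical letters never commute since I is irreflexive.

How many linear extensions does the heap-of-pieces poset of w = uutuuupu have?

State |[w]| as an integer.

6

drop 0:u onto floor
drop 1:u onto {0:u}
drop 2:t onto floor
drop 3:u onto {1:u}
drop 4:u onto {3:u}
drop 5:u onto {4:u}
drop 6:p onto {2:t, 5:u}
drop 7:u onto {6:p}
ground layer = {0:u, 2:t}
drop-orders for the pieces not yet dropped (sum over which currently-grounded one goes next):
  1 to go: {7} 1
  2 to go: {6,7} 1
  3 to go: {2,6,7} 1  {5,6,7} 1
  4 to go: {2,5,6,7} 2  {4,5,6,7} 1
  5 to go: {2,4,5,6,7} 3  {3,4,5,6,7} 1
  6 to go: {1,3,4,5,6,7} 1  {2,3,4,5,6,7} 4
  if 0:u drops first: 5 orders
  if 2:t drops first: 1 orders
heap linearizations: 6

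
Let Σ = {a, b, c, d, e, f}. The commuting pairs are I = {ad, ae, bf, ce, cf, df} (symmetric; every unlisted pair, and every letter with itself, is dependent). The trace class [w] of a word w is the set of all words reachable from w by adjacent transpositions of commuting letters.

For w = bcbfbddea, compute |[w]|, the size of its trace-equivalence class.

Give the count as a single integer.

25

piece 0:b — minimal
piece 1:c rests on {0:b}
piece 2:b rests on {1:c}
piece 3:f — minimal
piece 4:b rests on {2:b}
piece 5:d rests on {4:b}
piece 6:d rests on {5:d}
piece 7:e rests on {3:f, 6:d}
piece 8:a rests on {3:f, 4:b}
minimal pieces: {0:b, 3:f}
ways to finish when only these pieces remain (= sum over removing one remaining piece with nothing left below it):
  1 left: {7}→1  {8}→1
  2 left: {6,7}→1  {7,8}→2
  3 left: {3,7,8}→2  {5,6,7}→1  {6,7,8}→3
  4 left: {3,6,7,8}→5  {5,6,7,8}→4
  5 left: {3,5,6,7,8}→9  {4,5,6,7,8}→4
  6 left: {2,4,5,6,7,8}→4  {3,4,5,6,7,8}→13
  7 left: {1,2,4,5,6,7,8}→4  {2,3,4,5,6,7,8}→17
  placing 0:b first → 21 extensions
  placing 3:f first → 4 extensions
total linear extensions = 25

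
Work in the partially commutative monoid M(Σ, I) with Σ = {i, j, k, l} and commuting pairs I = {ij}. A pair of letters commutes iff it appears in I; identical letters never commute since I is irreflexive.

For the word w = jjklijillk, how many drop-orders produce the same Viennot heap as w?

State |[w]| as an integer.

3

piece 0:j — minimal
piece 1:j rests on {0:j}
piece 2:k rests on {1:j}
piece 3:l rests on {2:k}
piece 4:i rests on {3:l}
piece 5:j rests on {3:l}
piece 6:i rests on {4:i}
piece 7:l rests on {5:j, 6:i}
piece 8:l rests on {7:l}
piece 9:k rests on {8:l}
minimal pieces: {0:j}
ways to finish when only these pieces remain (= sum over removing one remaining piece with nothing left below it):
  1 left: {9}→1
  2 left: {8,9}→1
  3 left: {7,8,9}→1
  4 left: {5,7,8,9}→1  {6,7,8,9}→1
  5 left: {4,6,7,8,9}→1  {5,6,7,8,9}→2
  6 left: {4,5,6,7,8,9}→3
  7 left: {3,4,5,6,7,8,9}→3
  8 left: {2,3,4,5,6,7,8,9}→3
  placing 0:j first → 3 extensions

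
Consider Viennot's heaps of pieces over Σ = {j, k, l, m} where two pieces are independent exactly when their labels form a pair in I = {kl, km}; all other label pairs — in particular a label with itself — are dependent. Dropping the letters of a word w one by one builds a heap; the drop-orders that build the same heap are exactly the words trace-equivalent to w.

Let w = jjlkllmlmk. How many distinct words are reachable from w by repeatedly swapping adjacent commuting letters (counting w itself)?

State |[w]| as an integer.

28

piece 0:j — minimal
piece 1:j rests on {0:j}
piece 2:l rests on {1:j}
piece 3:k rests on {1:j}
piece 4:l rests on {2:l}
piece 5:l rests on {4:l}
piece 6:m rests on {5:l}
piece 7:l rests on {6:m}
piece 8:m rests on {7:l}
piece 9:k rests on {3:k}
minimal pieces: {0:j}
ways to finish when only these pieces remain (= sum over removing one remaining piece with nothing left below it):
  1 left: {8}→1  {9}→1
  2 left: {3,9}→1  {7,8}→1  {8,9}→2
  3 left: {3,8,9}→3  {6,7,8}→1  {7,8,9}→3
  4 left: {3,7,8,9}→6  {5,6,7,8}→1  {6,7,8,9}→4
  5 left: {3,6,7,8,9}→10  {4,5,6,7,8}→1  {5,6,7,8,9}→5
  6 left: {2,4,5,6,7,8}→1  {3,5,6,7,8,9}→15  {4,5,6,7,8,9}→6
  7 left: {2,4,5,6,7,8,9}→7  {3,4,5,6,7,8,9}→21
  8 left: {2,3,4,5,6,7,8,9}→28
  placing 0:j first → 28 extensions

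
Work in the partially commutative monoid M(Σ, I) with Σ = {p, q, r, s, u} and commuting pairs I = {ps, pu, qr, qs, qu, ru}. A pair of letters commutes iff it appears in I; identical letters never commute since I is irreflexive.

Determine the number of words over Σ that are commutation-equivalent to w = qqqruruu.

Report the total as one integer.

560

#0=q has no predecessor
#1=q depends on [0:q]
#2=q depends on [1:q]
#3=r has no predecessor
#4=u has no predecessor
#5=r depends on [3:r]
#6=u depends on [4:u]
#7=u depends on [6:u]
sources: [0:q, 3:r, 4:u]
N(rest) = Σ N(rest − s) over sources s of rest; N(one piece) = 1:
  size 1 → [2]=1  [5]=1  [7]=1
  size 2 → [1,2]=1  [2,5]=2  [2,7]=2  [3,5]=1  [5,7]=2  [6,7]=1
  size 3 → [0,1,2]=1  [1,2,5]=3  [1,2,7]=3  [2,3,5]=3  [2,5,7]=6  [2,6,7]=3  [3,5,7]=3  [4,6,7]=1  [5,6,7]=3
  size 4 → [0,1,2,5]=4  [0,1,2,7]=4  [1,2,3,5]=6  [1,2,5,7]=12  [1,2,6,7]=6  [2,3,5,7]=12  [2,4,6,7]=4  [2,5,6,7]=12  [3,5,6,7]=6  [4,5,6,7]=4
  size 5 → [0,1,2,3,5]=10  [0,1,2,5,7]=20  [0,1,2,6,7]=10  [1,2,3,5,7]=30  [1,2,4,6,7]=10  [1,2,5,6,7]=30  [2,3,5,6,7]=30  [2,4,5,6,7]=20  [3,4,5,6,7]=10
  size 6 → [0,1,2,3,5,7]=60  [0,1,2,4,6,7]=20  [0,1,2,5,6,7]=60  [1,2,3,5,6,7]=90  [1,2,4,5,6,7]=60  [2,3,4,5,6,7]=60
  first=0(q) contributes 210
  first=3(r) contributes 140
  first=4(u) contributes 210
|[w]| = 560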